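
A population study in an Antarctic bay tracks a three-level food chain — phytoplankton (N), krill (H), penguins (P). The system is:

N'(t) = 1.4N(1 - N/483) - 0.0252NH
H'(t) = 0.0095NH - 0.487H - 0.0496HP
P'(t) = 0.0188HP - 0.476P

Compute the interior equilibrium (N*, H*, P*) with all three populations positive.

From dP/dt = 0: 0.0188H* = 0.476, so H* = 25.3.
From dN/dt = 0: 1.4(1 - N*/483) = 0.0252·25.3, giving N* = 483·(1 - 0.456) = 263.
From dH/dt = 0: 0.0095·263 - 0.487 = 0.0496P*, so P* = 2.01/0.0496 = 40.5.

N* ≈ 263, H* ≈ 25.3, P* ≈ 40.5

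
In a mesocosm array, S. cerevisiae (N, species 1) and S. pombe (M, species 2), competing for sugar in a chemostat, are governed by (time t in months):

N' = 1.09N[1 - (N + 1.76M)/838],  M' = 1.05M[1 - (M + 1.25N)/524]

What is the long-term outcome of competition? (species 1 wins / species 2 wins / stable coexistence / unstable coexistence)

unstable coexistence (outcome depends on initial conditions)

Compare the nullcline intercepts: K1/α12 = 838/1.76 = 476 < K2 = 524; K2/α21 = 524/1.25 = 419 < K1 = 838.
Since both are reversed, neither can invade when rare; the interior point is a saddle.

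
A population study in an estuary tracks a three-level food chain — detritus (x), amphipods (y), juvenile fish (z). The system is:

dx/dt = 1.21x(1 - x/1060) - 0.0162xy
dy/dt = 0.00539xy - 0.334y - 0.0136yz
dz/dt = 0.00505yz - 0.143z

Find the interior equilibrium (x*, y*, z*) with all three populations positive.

x* ≈ 658, y* ≈ 28.3, z* ≈ 236

From dz/dt = 0: 0.00505y* = 0.143, so y* = 28.3.
From dx/dt = 0: 1.21(1 - x*/1060) = 0.0162·28.3, giving x* = 1060·(1 - 0.379) = 658.
From dy/dt = 0: 0.00539·658 - 0.334 = 0.0136z*, so z* = 3.21/0.0136 = 236.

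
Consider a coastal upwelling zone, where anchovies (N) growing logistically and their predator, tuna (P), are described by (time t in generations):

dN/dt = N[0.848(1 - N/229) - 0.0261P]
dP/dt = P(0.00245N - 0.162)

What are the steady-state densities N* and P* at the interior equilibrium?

From dP/dt = 0 with P > 0: 0.00245N* = 0.162, so N* = 66.1.
Substitute into dN/dt = 0: 0.848(1 - 66.1/229) = 0.0261P*.
The bracket is 0.711, giving P* = 0.603/0.0261 = 23.1.

N* ≈ 66.1, P* ≈ 23.1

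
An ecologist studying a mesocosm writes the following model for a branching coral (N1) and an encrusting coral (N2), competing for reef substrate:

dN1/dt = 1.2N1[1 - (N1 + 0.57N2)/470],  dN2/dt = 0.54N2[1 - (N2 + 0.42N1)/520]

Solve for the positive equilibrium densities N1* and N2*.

N1* ≈ 228, N2* ≈ 424

Setting both brackets to zero gives the nullclines N1 + 0.57N2 = 470 and 0.42N1 + N2 = 520.
Substituting N2 = 520 - 0.42N1 into the first: N1(1 - 0.57·0.42) = 470 - 0.57·520.
So N1* = 174/0.761 = 228, and then N2* = 520 - 0.42·228 = 424.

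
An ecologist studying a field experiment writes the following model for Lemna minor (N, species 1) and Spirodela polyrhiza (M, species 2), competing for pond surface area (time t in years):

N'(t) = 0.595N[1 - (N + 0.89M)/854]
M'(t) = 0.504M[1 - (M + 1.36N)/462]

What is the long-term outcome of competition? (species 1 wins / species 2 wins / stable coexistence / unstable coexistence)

Compare the nullcline intercepts: K1/α12 = 854/0.89 = 960 > K2 = 462; K2/α21 = 462/1.36 = 340 < K1 = 854.
Since the inequalities point opposite ways, species 1 can invade but species 2 cannot.

species 1 excludes species 2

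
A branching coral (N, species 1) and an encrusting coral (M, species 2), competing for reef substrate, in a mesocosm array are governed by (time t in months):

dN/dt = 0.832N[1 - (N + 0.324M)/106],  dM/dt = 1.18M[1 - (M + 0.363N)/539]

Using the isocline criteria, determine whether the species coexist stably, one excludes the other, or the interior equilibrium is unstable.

species 2 excludes species 1

Compare the nullcline intercepts: K1/α12 = 106/0.324 = 327 < K2 = 539; K2/α21 = 539/0.363 = 1480 > K1 = 106.
Since the inequalities point opposite ways, species 2 can invade but species 1 cannot.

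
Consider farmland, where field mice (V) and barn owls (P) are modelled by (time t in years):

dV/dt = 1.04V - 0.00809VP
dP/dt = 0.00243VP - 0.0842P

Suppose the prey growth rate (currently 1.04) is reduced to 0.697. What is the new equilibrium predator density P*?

P* ≈ 86.2

At the interior fixed point, setting dV/dt = 0 with V > 0 fixes P* = (prey growth rate)/(VP coefficient) — independent of the other coefficients.
With the change, P* = 0.697/0.00809 = 86.2; it falls from 129.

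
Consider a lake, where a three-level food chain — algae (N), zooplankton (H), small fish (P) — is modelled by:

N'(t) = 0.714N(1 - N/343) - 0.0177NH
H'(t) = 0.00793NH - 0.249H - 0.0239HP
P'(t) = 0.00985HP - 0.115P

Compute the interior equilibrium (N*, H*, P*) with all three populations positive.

From dP/dt = 0: 0.00985H* = 0.115, so H* = 11.7.
From dN/dt = 0: 0.714(1 - N*/343) = 0.0177·11.7, giving N* = 343·(1 - 0.289) = 244.
From dH/dt = 0: 0.00793·244 - 0.249 = 0.0239P*, so P* = 1.68/0.0239 = 70.5.

N* ≈ 244, H* ≈ 11.7, P* ≈ 70.5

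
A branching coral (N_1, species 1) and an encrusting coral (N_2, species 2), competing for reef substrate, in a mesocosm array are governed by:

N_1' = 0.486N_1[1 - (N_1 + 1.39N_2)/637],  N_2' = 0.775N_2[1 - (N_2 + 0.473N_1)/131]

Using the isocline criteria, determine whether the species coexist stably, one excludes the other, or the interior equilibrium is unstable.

Compare the nullcline intercepts: K1/α12 = 637/1.39 = 458 > K2 = 131; K2/α21 = 131/0.473 = 277 < K1 = 637.
Since the inequalities point opposite ways, species 1 can invade but species 2 cannot.

species 1 excludes species 2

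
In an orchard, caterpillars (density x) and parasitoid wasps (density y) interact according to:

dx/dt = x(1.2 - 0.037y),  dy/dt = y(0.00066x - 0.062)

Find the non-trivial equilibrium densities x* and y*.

x* ≈ 93.9, y* ≈ 32.4

Set dy/dt = 0 with y > 0: 0.00066x - 0.062 = 0, so x* = 0.062/0.00066 = 93.9.
Set dx/dt = 0 with x > 0: 1.2 - 0.037y = 0, so y* = 1.2/0.037 = 32.4.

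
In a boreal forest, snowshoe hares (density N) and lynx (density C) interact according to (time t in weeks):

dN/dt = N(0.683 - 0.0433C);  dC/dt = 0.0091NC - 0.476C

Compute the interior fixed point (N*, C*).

Set dC/dt = 0 with C > 0: 0.0091N - 0.476 = 0, so N* = 0.476/0.0091 = 52.3.
Set dN/dt = 0 with N > 0: 0.683 - 0.0433C = 0, so C* = 0.683/0.0433 = 15.8.

N* ≈ 52.3, C* ≈ 15.8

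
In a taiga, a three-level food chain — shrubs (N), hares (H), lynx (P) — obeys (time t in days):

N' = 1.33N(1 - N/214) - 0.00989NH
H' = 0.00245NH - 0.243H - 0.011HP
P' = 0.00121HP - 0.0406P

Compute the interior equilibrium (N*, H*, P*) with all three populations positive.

From dP/dt = 0: 0.00121H* = 0.0406, so H* = 33.6.
From dN/dt = 0: 1.33(1 - N*/214) = 0.00989·33.6, giving N* = 214·(1 - 0.25) = 161.
From dH/dt = 0: 0.00245·161 - 0.243 = 0.011P*, so P* = 0.15/0.011 = 13.7.

N* ≈ 161, H* ≈ 33.6, P* ≈ 13.7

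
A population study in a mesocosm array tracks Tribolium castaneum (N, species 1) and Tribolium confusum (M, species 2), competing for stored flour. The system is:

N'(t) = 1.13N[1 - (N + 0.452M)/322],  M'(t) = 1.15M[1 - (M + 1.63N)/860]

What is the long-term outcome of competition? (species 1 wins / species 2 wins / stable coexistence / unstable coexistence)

Compare the nullcline intercepts: K1/α12 = 322/0.452 = 712 < K2 = 860; K2/α21 = 860/1.63 = 528 > K1 = 322.
Since the inequalities point opposite ways, species 2 can invade but species 1 cannot.

species 2 excludes species 1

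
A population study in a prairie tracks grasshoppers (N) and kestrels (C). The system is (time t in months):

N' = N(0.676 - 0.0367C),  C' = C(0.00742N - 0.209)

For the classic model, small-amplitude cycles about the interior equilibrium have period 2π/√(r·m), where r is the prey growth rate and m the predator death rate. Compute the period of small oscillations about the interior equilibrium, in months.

Here r = 0.676 and m = 0.209, so r·m = 0.141.
ω = √0.141 = 0.376 per month, hence T = 2π/ω ≈ 16.7 months.

T ≈ 16.7 months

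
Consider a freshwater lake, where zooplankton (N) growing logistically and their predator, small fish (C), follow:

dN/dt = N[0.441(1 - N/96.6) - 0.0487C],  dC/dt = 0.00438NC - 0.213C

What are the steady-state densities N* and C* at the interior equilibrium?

N* ≈ 48.6, C* ≈ 4.5

From dC/dt = 0 with C > 0: 0.00438N* = 0.213, so N* = 48.6.
Substitute into dN/dt = 0: 0.441(1 - 48.6/96.6) = 0.0487C*.
The bracket is 0.497, giving C* = 0.219/0.0487 = 4.5.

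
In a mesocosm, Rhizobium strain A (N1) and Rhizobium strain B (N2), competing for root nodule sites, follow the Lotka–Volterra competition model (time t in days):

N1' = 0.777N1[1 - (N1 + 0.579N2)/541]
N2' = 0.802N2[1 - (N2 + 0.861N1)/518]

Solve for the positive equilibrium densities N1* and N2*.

N1* ≈ 481, N2* ≈ 104

Setting both brackets to zero gives the nullclines N1 + 0.579N2 = 541 and 0.861N1 + N2 = 518.
Substituting N2 = 518 - 0.861N1 into the first: N1(1 - 0.579·0.861) = 541 - 0.579·518.
So N1* = 241/0.501 = 481, and then N2* = 518 - 0.861·481 = 104.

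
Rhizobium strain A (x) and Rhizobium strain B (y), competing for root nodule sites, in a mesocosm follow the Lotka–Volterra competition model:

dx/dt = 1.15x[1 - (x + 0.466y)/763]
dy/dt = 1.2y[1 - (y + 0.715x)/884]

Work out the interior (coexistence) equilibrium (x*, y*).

Setting both brackets to zero gives the nullclines x + 0.466y = 763 and 0.715x + y = 884.
Substituting y = 884 - 0.715x into the first: x(1 - 0.466·0.715) = 763 - 0.466·884.
So x* = 351/0.667 = 526, and then y* = 884 - 0.715·526 = 508.

x* ≈ 526, y* ≈ 508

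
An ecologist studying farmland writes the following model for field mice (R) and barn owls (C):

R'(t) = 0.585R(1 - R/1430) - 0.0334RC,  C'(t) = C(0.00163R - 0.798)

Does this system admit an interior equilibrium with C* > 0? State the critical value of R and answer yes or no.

Threshold R = 490; K > 490, so yes, the predator persists.

The predator equation gives dC/dt > 0 only when R > 0.798/0.00163 = 490.
Without the predator, R → K = 1430. Since 1430 > 490, the predator can invade and persist.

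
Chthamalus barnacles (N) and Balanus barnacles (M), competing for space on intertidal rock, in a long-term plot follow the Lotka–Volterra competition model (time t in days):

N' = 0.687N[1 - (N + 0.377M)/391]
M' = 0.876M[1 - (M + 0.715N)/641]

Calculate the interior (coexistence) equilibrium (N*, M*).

Setting both brackets to zero gives the nullclines N + 0.377M = 391 and 0.715N + M = 641.
Substituting M = 641 - 0.715N into the first: N(1 - 0.377·0.715) = 391 - 0.377·641.
So N* = 149/0.73 = 204, and then M* = 641 - 0.715·204 = 495.

N* ≈ 204, M* ≈ 495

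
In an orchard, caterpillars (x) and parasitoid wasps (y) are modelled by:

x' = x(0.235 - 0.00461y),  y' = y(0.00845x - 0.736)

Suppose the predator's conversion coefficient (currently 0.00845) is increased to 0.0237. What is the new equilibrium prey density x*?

At the interior fixed point, setting dy/dt = 0 with y > 0 fixes x* = (predator death rate)/(xy coefficient) — independent of the other coefficients.
With the change, x* = 0.736/0.0237 = 31.1; it falls from 87.1.

x* ≈ 31.1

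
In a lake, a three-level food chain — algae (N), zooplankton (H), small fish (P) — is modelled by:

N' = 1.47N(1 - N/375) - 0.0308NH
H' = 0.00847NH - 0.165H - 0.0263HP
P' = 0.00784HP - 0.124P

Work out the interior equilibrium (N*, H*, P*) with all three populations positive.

From dP/dt = 0: 0.00784H* = 0.124, so H* = 15.8.
From dN/dt = 0: 1.47(1 - N*/375) = 0.0308·15.8, giving N* = 375·(1 - 0.331) = 251.
From dH/dt = 0: 0.00847·251 - 0.165 = 0.0263P*, so P* = 1.96/0.0263 = 74.5.

N* ≈ 251, H* ≈ 15.8, P* ≈ 74.5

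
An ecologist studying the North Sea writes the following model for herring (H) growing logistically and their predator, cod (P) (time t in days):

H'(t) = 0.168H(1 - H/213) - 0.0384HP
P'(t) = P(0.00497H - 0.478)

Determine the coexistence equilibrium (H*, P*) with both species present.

H* ≈ 96.2, P* ≈ 2.4

From dP/dt = 0 with P > 0: 0.00497H* = 0.478, so H* = 96.2.
Substitute into dH/dt = 0: 0.168(1 - 96.2/213) = 0.0384P*.
The bracket is 0.548, giving P* = 0.0921/0.0384 = 2.4.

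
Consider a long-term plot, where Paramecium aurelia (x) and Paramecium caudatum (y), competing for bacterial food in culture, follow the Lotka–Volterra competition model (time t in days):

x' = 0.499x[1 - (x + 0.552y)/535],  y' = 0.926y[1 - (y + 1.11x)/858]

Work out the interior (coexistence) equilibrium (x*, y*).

Setting both brackets to zero gives the nullclines x + 0.552y = 535 and 1.11x + y = 858.
Substituting y = 858 - 1.11x into the first: x(1 - 0.552·1.11) = 535 - 0.552·858.
So x* = 61.4/0.387 = 159, and then y* = 858 - 1.11·159 = 682.

x* ≈ 159, y* ≈ 682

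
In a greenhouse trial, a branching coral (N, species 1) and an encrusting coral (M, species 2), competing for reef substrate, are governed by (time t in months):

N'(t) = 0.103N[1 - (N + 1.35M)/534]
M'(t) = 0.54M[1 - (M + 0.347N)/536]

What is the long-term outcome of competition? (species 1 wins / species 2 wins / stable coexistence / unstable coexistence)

Compare the nullcline intercepts: K1/α12 = 534/1.35 = 396 < K2 = 536; K2/α21 = 536/0.347 = 1540 > K1 = 534.
Since the inequalities point opposite ways, species 2 can invade but species 1 cannot.

species 2 excludes species 1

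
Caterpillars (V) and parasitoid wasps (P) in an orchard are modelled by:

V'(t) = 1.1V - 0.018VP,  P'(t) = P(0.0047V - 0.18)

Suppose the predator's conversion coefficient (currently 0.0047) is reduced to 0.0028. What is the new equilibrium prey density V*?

V* ≈ 64.3

At the interior fixed point, setting dP/dt = 0 with P > 0 fixes V* = (predator death rate)/(VP coefficient) — independent of the other coefficients.
With the change, V* = 0.18/0.0028 = 64.3; it rises from 38.3.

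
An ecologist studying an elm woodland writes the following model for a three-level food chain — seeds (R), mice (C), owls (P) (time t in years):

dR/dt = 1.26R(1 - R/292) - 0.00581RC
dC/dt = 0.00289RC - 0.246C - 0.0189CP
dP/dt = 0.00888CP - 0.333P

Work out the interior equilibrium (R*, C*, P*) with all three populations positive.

From dP/dt = 0: 0.00888C* = 0.333, so C* = 37.5.
From dR/dt = 0: 1.26(1 - R*/292) = 0.00581·37.5, giving R* = 292·(1 - 0.173) = 242.
From dC/dt = 0: 0.00289·242 - 0.246 = 0.0189P*, so P* = 0.452/0.0189 = 23.9.

R* ≈ 242, C* ≈ 37.5, P* ≈ 23.9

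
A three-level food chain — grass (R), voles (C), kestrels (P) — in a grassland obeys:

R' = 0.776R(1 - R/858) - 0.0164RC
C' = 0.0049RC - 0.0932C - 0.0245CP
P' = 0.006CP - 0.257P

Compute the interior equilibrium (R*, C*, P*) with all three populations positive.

From dP/dt = 0: 0.006C* = 0.257, so C* = 42.8.
From dR/dt = 0: 0.776(1 - R*/858) = 0.0164·42.8, giving R* = 858·(1 - 0.905) = 81.3.
From dC/dt = 0: 0.0049·81.3 - 0.0932 = 0.0245P*, so P* = 0.305/0.0245 = 12.5.

R* ≈ 81.3, C* ≈ 42.8, P* ≈ 12.5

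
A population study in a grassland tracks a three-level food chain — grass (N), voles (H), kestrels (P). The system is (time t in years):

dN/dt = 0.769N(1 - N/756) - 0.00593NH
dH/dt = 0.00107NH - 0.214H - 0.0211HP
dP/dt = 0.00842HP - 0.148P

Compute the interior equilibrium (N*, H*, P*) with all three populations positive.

From dP/dt = 0: 0.00842H* = 0.148, so H* = 17.6.
From dN/dt = 0: 0.769(1 - N*/756) = 0.00593·17.6, giving N* = 756·(1 - 0.136) = 654.
From dH/dt = 0: 0.00107·654 - 0.214 = 0.0211P*, so P* = 0.485/0.0211 = 23.

N* ≈ 654, H* ≈ 17.6, P* ≈ 23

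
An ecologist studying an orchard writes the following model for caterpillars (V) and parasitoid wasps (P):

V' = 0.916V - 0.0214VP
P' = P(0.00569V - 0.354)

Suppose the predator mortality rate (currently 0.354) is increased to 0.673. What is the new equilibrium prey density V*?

V* ≈ 118

At the interior fixed point, setting dP/dt = 0 with P > 0 fixes V* = (predator death rate)/(VP coefficient) — independent of the other coefficients.
With the change, V* = 0.673/0.00569 = 118; it rises from 62.2.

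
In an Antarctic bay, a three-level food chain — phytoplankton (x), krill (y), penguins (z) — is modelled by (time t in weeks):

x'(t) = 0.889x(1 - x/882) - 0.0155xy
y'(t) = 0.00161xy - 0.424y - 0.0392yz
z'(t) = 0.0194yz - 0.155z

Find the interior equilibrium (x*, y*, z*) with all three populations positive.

x* ≈ 759, y* ≈ 7.99, z* ≈ 20.4

From dz/dt = 0: 0.0194y* = 0.155, so y* = 7.99.
From dx/dt = 0: 0.889(1 - x*/882) = 0.0155·7.99, giving x* = 882·(1 - 0.139) = 759.
From dy/dt = 0: 0.00161·759 - 0.424 = 0.0392z*, so z* = 0.798/0.0392 = 20.4.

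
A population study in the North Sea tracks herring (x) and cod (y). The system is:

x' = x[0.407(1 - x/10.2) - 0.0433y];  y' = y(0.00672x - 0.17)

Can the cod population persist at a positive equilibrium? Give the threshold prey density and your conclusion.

The predator equation gives dy/dt > 0 only when x > 0.17/0.00672 = 25.3.
Without the predator, x → K = 10.2. Since 10.2 < 25.3, the predator cannot invade.

Threshold x = 25.3; K < 25.3, so no, the predator goes extinct.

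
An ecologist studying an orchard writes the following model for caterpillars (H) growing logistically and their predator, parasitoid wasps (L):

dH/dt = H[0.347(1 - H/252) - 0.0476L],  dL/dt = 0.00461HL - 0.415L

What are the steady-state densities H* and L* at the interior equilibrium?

H* ≈ 90, L* ≈ 4.69

From dL/dt = 0 with L > 0: 0.00461H* = 0.415, so H* = 90.
Substitute into dH/dt = 0: 0.347(1 - 90/252) = 0.0476L*.
The bracket is 0.643, giving L* = 0.223/0.0476 = 4.69.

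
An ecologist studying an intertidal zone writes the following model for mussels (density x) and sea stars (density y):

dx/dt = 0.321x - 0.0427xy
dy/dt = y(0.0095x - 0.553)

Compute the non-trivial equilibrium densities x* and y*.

x* ≈ 58.2, y* ≈ 7.52

Set dy/dt = 0 with y > 0: 0.0095x - 0.553 = 0, so x* = 0.553/0.0095 = 58.2.
Set dx/dt = 0 with x > 0: 0.321 - 0.0427y = 0, so y* = 0.321/0.0427 = 7.52.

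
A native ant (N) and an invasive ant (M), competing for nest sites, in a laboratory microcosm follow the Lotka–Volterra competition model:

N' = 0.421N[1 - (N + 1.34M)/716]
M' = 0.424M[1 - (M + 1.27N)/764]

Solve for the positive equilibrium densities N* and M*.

Setting both brackets to zero gives the nullclines N + 1.34M = 716 and 1.27N + M = 764.
Substituting M = 764 - 1.27N into the first: N(1 - 1.34·1.27) = 716 - 1.34·764.
So N* = -308/-0.702 = 439, and then M* = 764 - 1.27·439 = 207.

N* ≈ 439, M* ≈ 207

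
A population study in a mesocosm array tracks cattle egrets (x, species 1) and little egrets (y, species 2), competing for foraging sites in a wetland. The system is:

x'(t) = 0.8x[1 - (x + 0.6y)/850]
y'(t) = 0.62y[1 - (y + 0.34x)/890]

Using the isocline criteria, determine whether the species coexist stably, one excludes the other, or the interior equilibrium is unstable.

Compare the nullcline intercepts: K1/α12 = 850/0.6 = 1420 > K2 = 890; K2/α21 = 890/0.34 = 2620 > K1 = 850.
Since both inequalities hold, each species can invade when rare, so the interior equilibrium is stable.

stable coexistence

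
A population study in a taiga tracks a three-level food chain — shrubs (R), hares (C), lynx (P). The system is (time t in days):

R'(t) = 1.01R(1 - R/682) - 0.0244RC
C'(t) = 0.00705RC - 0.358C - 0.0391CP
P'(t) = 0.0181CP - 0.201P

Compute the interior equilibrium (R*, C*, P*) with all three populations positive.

From dP/dt = 0: 0.0181C* = 0.201, so C* = 11.1.
From dR/dt = 0: 1.01(1 - R*/682) = 0.0244·11.1, giving R* = 682·(1 - 0.268) = 499.
From dC/dt = 0: 0.00705·499 - 0.358 = 0.0391P*, so P* = 3.16/0.0391 = 80.8.

R* ≈ 499, C* ≈ 11.1, P* ≈ 80.8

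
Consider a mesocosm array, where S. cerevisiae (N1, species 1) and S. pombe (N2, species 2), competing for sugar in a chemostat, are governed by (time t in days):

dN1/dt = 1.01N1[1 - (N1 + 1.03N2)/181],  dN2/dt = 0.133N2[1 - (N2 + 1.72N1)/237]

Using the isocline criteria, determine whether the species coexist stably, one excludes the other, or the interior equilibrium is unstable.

Compare the nullcline intercepts: K1/α12 = 181/1.03 = 176 < K2 = 237; K2/α21 = 237/1.72 = 138 < K1 = 181.
Since both are reversed, neither can invade when rare; the interior point is a saddle.

unstable coexistence (outcome depends on initial conditions)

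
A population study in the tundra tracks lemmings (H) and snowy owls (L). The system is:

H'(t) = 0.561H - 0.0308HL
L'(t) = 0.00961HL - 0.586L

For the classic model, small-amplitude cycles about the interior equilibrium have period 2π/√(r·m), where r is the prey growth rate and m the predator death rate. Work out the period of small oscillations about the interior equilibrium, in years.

T ≈ 11 years

Here r = 0.561 and m = 0.586, so r·m = 0.329.
ω = √0.329 = 0.573 per year, hence T = 2π/ω ≈ 11 years.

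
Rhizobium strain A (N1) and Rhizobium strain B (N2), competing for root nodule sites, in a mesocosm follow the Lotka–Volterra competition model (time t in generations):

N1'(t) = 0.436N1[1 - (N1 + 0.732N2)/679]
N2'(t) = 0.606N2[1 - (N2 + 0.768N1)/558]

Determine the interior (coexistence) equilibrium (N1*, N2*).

Setting both brackets to zero gives the nullclines N1 + 0.732N2 = 679 and 0.768N1 + N2 = 558.
Substituting N2 = 558 - 0.768N1 into the first: N1(1 - 0.732·0.768) = 679 - 0.732·558.
So N1* = 271/0.438 = 618, and then N2* = 558 - 0.768·618 = 83.4.

N1* ≈ 618, N2* ≈ 83.4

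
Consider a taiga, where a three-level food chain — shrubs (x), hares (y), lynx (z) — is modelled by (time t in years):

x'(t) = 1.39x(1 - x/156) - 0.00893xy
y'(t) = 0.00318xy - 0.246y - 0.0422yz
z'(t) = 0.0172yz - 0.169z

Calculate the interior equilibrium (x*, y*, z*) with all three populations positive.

x* ≈ 146, y* ≈ 9.83, z* ≈ 5.18

From dz/dt = 0: 0.0172y* = 0.169, so y* = 9.83.
From dx/dt = 0: 1.39(1 - x*/156) = 0.00893·9.83, giving x* = 156·(1 - 0.0631) = 146.
From dy/dt = 0: 0.00318·146 - 0.246 = 0.0422z*, so z* = 0.219/0.0422 = 5.18.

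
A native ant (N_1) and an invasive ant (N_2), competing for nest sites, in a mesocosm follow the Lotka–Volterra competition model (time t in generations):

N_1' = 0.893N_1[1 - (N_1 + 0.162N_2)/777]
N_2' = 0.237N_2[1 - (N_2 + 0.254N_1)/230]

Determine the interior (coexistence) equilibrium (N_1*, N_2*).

N_1* ≈ 771, N_2* ≈ 34

Setting both brackets to zero gives the nullclines N_1 + 0.162N_2 = 777 and 0.254N_1 + N_2 = 230.
Substituting N_2 = 230 - 0.254N_1 into the first: N_1(1 - 0.162·0.254) = 777 - 0.162·230.
So N_1* = 740/0.959 = 771, and then N_2* = 230 - 0.254·771 = 34.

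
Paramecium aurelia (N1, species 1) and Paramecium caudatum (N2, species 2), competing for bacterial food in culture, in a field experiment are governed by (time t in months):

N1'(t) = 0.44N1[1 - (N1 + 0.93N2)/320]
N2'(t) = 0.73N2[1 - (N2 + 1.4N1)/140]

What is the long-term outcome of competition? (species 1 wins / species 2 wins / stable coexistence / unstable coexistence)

species 1 excludes species 2

Compare the nullcline intercepts: K1/α12 = 320/0.93 = 344 > K2 = 140; K2/α21 = 140/1.4 = 100 < K1 = 320.
Since the inequalities point opposite ways, species 1 can invade but species 2 cannot.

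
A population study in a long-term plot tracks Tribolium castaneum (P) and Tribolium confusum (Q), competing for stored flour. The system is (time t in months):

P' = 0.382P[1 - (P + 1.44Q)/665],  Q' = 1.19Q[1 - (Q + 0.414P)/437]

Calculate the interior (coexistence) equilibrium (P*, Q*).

Setting both brackets to zero gives the nullclines P + 1.44Q = 665 and 0.414P + Q = 437.
Substituting Q = 437 - 0.414P into the first: P(1 - 1.44·0.414) = 665 - 1.44·437.
So P* = 35.7/0.404 = 88.5, and then Q* = 437 - 0.414·88.5 = 400.

P* ≈ 88.5, Q* ≈ 400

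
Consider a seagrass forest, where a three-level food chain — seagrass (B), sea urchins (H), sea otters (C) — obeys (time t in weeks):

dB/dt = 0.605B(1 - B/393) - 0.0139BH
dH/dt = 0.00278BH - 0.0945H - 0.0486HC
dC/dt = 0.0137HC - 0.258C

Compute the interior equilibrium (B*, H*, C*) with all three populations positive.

From dC/dt = 0: 0.0137H* = 0.258, so H* = 18.8.
From dB/dt = 0: 0.605(1 - B*/393) = 0.0139·18.8, giving B* = 393·(1 - 0.433) = 223.
From dH/dt = 0: 0.00278·223 - 0.0945 = 0.0486C*, so C* = 0.525/0.0486 = 10.8.

B* ≈ 223, H* ≈ 18.8, C* ≈ 10.8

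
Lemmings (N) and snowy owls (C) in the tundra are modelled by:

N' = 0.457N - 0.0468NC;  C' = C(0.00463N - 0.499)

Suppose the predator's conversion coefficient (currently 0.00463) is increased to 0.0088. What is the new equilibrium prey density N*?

N* ≈ 56.7

At the interior fixed point, setting dC/dt = 0 with C > 0 fixes N* = (predator death rate)/(NC coefficient) — independent of the other coefficients.
With the change, N* = 0.499/0.0088 = 56.7; it falls from 108.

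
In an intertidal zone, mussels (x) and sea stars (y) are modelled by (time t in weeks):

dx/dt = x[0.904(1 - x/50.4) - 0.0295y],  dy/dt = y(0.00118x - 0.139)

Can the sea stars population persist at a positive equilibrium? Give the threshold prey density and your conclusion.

The predator equation gives dy/dt > 0 only when x > 0.139/0.00118 = 118.
Without the predator, x → K = 50.4. Since 50.4 < 118, the predator cannot invade.

Threshold x = 118; K < 118, so no, the predator goes extinct.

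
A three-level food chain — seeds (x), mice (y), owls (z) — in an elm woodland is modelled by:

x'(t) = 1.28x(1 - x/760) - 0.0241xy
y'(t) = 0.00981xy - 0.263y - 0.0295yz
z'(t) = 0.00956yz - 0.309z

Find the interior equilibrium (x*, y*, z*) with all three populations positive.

x* ≈ 297, y* ≈ 32.3, z* ≈ 90

From dz/dt = 0: 0.00956y* = 0.309, so y* = 32.3.
From dx/dt = 0: 1.28(1 - x*/760) = 0.0241·32.3, giving x* = 760·(1 - 0.609) = 297.
From dy/dt = 0: 0.00981·297 - 0.263 = 0.0295z*, so z* = 2.66/0.0295 = 90.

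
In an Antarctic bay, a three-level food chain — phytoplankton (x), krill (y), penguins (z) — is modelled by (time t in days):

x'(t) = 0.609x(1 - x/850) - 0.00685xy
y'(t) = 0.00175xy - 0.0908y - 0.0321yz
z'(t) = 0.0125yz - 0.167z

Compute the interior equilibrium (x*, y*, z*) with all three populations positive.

From dz/dt = 0: 0.0125y* = 0.167, so y* = 13.4.
From dx/dt = 0: 0.609(1 - x*/850) = 0.00685·13.4, giving x* = 850·(1 - 0.15) = 722.
From dy/dt = 0: 0.00175·722 - 0.0908 = 0.0321z*, so z* = 1.17/0.0321 = 36.5.

x* ≈ 722, y* ≈ 13.4, z* ≈ 36.5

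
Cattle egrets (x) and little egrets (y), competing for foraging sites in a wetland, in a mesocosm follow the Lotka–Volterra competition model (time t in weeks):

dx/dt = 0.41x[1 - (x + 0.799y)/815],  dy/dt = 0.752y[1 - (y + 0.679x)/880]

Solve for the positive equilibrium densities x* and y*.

Setting both brackets to zero gives the nullclines x + 0.799y = 815 and 0.679x + y = 880.
Substituting y = 880 - 0.679x into the first: x(1 - 0.799·0.679) = 815 - 0.799·880.
So x* = 112/0.457 = 245, and then y* = 880 - 0.679·245 = 714.

x* ≈ 245, y* ≈ 714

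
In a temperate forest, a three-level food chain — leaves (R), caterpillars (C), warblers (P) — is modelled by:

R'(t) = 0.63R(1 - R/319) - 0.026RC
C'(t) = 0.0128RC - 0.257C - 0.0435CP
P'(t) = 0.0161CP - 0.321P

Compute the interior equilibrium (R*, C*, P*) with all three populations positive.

From dP/dt = 0: 0.0161C* = 0.321, so C* = 19.9.
From dR/dt = 0: 0.63(1 - R*/319) = 0.026·19.9, giving R* = 319·(1 - 0.823) = 56.5.
From dC/dt = 0: 0.0128·56.5 - 0.257 = 0.0435P*, so P* = 0.466/0.0435 = 10.7.

R* ≈ 56.5, C* ≈ 19.9, P* ≈ 10.7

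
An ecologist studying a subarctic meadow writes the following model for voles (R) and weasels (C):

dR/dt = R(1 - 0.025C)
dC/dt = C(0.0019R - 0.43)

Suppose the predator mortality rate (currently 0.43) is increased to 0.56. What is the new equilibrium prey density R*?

R* ≈ 295

At the interior fixed point, setting dC/dt = 0 with C > 0 fixes R* = (predator death rate)/(RC coefficient) — independent of the other coefficients.
With the change, R* = 0.56/0.0019 = 295; it rises from 226.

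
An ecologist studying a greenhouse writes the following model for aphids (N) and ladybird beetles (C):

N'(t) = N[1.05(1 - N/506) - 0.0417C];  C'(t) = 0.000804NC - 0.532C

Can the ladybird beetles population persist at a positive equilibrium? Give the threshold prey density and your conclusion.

The predator equation gives dC/dt > 0 only when N > 0.532/0.000804 = 662.
Without the predator, N → K = 506. Since 506 < 662, the predator cannot invade.

Threshold N = 662; K < 662, so no, the predator goes extinct.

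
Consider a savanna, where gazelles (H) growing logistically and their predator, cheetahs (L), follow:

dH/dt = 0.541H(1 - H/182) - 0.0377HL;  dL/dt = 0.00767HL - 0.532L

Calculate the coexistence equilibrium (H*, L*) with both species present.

From dL/dt = 0 with L > 0: 0.00767H* = 0.532, so H* = 69.4.
Substitute into dH/dt = 0: 0.541(1 - 69.4/182) = 0.0377L*.
The bracket is 0.619, giving L* = 0.335/0.0377 = 8.88.

H* ≈ 69.4, L* ≈ 8.88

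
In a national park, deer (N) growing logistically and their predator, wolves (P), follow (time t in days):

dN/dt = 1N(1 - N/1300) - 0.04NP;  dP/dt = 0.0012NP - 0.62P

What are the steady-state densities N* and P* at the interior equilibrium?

N* ≈ 517, P* ≈ 15.1

From dP/dt = 0 with P > 0: 0.0012N* = 0.62, so N* = 517.
Substitute into dN/dt = 0: 1(1 - 517/1300) = 0.04P*.
The bracket is 0.603, giving P* = 0.603/0.04 = 15.1.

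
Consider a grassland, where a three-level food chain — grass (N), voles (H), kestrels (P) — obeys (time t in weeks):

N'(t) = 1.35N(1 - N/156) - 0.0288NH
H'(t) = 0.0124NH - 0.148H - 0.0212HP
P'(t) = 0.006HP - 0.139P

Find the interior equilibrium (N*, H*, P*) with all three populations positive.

N* ≈ 78.9, H* ≈ 23.2, P* ≈ 39.2

From dP/dt = 0: 0.006H* = 0.139, so H* = 23.2.
From dN/dt = 0: 1.35(1 - N*/156) = 0.0288·23.2, giving N* = 156·(1 - 0.494) = 78.9.
From dH/dt = 0: 0.0124·78.9 - 0.148 = 0.0212P*, so P* = 0.83/0.0212 = 39.2.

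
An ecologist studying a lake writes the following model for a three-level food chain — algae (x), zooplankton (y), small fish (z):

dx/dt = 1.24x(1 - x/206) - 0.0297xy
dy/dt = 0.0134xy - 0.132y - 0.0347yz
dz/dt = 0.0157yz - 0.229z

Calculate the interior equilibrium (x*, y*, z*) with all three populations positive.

From dz/dt = 0: 0.0157y* = 0.229, so y* = 14.6.
From dx/dt = 0: 1.24(1 - x*/206) = 0.0297·14.6, giving x* = 206·(1 - 0.349) = 134.
From dy/dt = 0: 0.0134·134 - 0.132 = 0.0347z*, so z* = 1.66/0.0347 = 48.

x* ≈ 134, y* ≈ 14.6, z* ≈ 48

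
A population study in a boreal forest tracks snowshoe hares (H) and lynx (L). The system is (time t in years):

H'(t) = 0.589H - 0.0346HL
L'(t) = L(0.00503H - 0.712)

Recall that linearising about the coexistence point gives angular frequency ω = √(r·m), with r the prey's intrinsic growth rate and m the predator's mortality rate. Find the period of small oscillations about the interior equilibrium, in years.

T ≈ 9.7 years

Here r = 0.589 and m = 0.712, so r·m = 0.419.
ω = √0.419 = 0.648 per year, hence T = 2π/ω ≈ 9.7 years.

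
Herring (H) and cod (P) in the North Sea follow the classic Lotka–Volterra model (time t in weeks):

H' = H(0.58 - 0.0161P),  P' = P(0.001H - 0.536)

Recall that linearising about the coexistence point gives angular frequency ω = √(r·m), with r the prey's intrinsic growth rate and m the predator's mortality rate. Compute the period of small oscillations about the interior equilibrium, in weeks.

Here r = 0.58 and m = 0.536, so r·m = 0.311.
ω = √0.311 = 0.558 per week, hence T = 2π/ω ≈ 11.3 weeks.

T ≈ 11.3 weeks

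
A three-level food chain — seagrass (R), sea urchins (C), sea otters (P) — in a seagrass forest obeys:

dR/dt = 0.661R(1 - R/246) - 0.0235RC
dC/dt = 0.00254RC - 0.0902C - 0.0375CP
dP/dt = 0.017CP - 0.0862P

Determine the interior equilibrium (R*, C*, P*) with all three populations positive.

R* ≈ 202, C* ≈ 5.07, P* ≈ 11.3

From dP/dt = 0: 0.017C* = 0.0862, so C* = 5.07.
From dR/dt = 0: 0.661(1 - R*/246) = 0.0235·5.07, giving R* = 246·(1 - 0.18) = 202.
From dC/dt = 0: 0.00254·202 - 0.0902 = 0.0375P*, so P* = 0.422/0.0375 = 11.3.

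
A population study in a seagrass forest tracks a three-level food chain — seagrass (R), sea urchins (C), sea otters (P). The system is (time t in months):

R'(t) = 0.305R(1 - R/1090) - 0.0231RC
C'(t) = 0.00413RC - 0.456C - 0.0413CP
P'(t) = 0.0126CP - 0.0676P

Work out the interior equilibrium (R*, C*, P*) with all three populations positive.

R* ≈ 647, C* ≈ 5.37, P* ≈ 53.7

From dP/dt = 0: 0.0126C* = 0.0676, so C* = 5.37.
From dR/dt = 0: 0.305(1 - R*/1090) = 0.0231·5.37, giving R* = 1090·(1 - 0.406) = 647.
From dC/dt = 0: 0.00413·647 - 0.456 = 0.0413P*, so P* = 2.22/0.0413 = 53.7.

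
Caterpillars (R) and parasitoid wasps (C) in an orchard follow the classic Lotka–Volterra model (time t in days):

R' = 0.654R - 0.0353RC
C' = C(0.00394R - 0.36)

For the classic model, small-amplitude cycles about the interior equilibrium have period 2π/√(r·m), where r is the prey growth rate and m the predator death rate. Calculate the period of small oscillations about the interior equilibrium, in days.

Here r = 0.654 and m = 0.36, so r·m = 0.235.
ω = √0.235 = 0.485 per day, hence T = 2π/ω ≈ 12.9 days.

T ≈ 12.9 days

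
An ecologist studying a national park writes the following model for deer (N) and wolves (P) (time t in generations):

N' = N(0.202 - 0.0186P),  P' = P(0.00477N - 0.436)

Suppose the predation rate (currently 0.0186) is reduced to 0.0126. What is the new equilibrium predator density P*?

P* ≈ 16

At the interior fixed point, setting dN/dt = 0 with N > 0 fixes P* = (prey growth rate)/(NP coefficient) — independent of the other coefficients.
With the change, P* = 0.202/0.0126 = 16; it rises from 10.9.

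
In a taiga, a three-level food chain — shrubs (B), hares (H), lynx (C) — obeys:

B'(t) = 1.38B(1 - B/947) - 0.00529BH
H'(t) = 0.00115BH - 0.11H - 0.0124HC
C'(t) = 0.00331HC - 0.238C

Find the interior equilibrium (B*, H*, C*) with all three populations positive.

From dC/dt = 0: 0.00331H* = 0.238, so H* = 71.9.
From dB/dt = 0: 1.38(1 - B*/947) = 0.00529·71.9, giving B* = 947·(1 - 0.276) = 686.
From dH/dt = 0: 0.00115·686 - 0.11 = 0.0124C*, so C* = 0.679/0.0124 = 54.7.

B* ≈ 686, H* ≈ 71.9, C* ≈ 54.7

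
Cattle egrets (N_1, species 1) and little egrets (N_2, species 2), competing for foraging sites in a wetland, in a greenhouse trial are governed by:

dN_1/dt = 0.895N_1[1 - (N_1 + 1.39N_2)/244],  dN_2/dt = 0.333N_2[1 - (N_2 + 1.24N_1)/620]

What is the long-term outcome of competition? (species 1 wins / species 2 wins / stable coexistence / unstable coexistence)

Compare the nullcline intercepts: K1/α12 = 244/1.39 = 176 < K2 = 620; K2/α21 = 620/1.24 = 500 > K1 = 244.
Since the inequalities point opposite ways, species 2 can invade but species 1 cannot.

species 2 excludes species 1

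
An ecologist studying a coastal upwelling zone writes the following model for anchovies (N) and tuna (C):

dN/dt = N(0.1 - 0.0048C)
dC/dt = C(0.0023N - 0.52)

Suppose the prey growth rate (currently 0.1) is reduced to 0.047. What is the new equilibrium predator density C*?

At the interior fixed point, setting dN/dt = 0 with N > 0 fixes C* = (prey growth rate)/(NC coefficient) — independent of the other coefficients.
With the change, C* = 0.047/0.0048 = 9.79; it falls from 20.8.

C* ≈ 9.79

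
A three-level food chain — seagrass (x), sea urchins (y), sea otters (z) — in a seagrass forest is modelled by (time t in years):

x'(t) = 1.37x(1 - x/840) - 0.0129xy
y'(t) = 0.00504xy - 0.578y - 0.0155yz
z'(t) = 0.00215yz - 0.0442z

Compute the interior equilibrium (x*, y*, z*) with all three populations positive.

x* ≈ 677, y* ≈ 20.6, z* ≈ 183

From dz/dt = 0: 0.00215y* = 0.0442, so y* = 20.6.
From dx/dt = 0: 1.37(1 - x*/840) = 0.0129·20.6, giving x* = 840·(1 - 0.194) = 677.
From dy/dt = 0: 0.00504·677 - 0.578 = 0.0155z*, so z* = 2.84/0.0155 = 183.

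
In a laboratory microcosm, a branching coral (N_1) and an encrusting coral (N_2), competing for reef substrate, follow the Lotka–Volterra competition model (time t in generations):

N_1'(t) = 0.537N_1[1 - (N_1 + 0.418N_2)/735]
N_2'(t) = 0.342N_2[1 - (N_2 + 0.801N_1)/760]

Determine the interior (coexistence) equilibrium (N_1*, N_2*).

N_1* ≈ 627, N_2* ≈ 257

Setting both brackets to zero gives the nullclines N_1 + 0.418N_2 = 735 and 0.801N_1 + N_2 = 760.
Substituting N_2 = 760 - 0.801N_1 into the first: N_1(1 - 0.418·0.801) = 735 - 0.418·760.
So N_1* = 417/0.665 = 627, and then N_2* = 760 - 0.801·627 = 257.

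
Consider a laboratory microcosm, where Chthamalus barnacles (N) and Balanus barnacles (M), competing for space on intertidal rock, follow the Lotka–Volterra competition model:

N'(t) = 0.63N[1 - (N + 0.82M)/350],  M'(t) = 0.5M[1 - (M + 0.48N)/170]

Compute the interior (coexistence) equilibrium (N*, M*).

Setting both brackets to zero gives the nullclines N + 0.82M = 350 and 0.48N + M = 170.
Substituting M = 170 - 0.48N into the first: N(1 - 0.82·0.48) = 350 - 0.82·170.
So N* = 211/0.606 = 347, and then M* = 170 - 0.48·347 = 3.3.

N* ≈ 347, M* ≈ 3.3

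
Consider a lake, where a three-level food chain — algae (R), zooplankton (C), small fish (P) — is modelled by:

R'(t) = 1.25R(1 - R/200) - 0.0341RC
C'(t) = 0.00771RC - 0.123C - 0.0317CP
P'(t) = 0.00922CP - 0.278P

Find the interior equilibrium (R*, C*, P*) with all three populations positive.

From dP/dt = 0: 0.00922C* = 0.278, so C* = 30.2.
From dR/dt = 0: 1.25(1 - R*/200) = 0.0341·30.2, giving R* = 200·(1 - 0.823) = 35.5.
From dC/dt = 0: 0.00771·35.5 - 0.123 = 0.0317P*, so P* = 0.151/0.0317 = 4.75.

R* ≈ 35.5, C* ≈ 30.2, P* ≈ 4.75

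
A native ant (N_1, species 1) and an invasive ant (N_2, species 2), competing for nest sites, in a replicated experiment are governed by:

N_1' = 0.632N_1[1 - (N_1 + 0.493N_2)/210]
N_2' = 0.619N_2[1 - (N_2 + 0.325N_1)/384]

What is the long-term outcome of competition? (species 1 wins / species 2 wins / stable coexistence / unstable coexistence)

stable coexistence

Compare the nullcline intercepts: K1/α12 = 210/0.493 = 426 > K2 = 384; K2/α21 = 384/0.325 = 1180 > K1 = 210.
Since both inequalities hold, each species can invade when rare, so the interior equilibrium is stable.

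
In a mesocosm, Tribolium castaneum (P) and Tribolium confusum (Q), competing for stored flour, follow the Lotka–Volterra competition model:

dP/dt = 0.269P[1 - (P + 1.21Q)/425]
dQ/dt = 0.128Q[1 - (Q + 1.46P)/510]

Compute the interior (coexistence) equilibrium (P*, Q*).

Setting both brackets to zero gives the nullclines P + 1.21Q = 425 and 1.46P + Q = 510.
Substituting Q = 510 - 1.46P into the first: P(1 - 1.21·1.46) = 425 - 1.21·510.
So P* = -192/-0.767 = 251, and then Q* = 510 - 1.46·251 = 144.

P* ≈ 251, Q* ≈ 144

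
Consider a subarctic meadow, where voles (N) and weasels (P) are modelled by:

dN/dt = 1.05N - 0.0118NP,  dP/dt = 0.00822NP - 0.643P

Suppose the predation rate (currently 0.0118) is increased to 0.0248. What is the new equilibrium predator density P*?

At the interior fixed point, setting dN/dt = 0 with N > 0 fixes P* = (prey growth rate)/(NP coefficient) — independent of the other coefficients.
With the change, P* = 1.05/0.0248 = 42.3; it falls from 89.

P* ≈ 42.3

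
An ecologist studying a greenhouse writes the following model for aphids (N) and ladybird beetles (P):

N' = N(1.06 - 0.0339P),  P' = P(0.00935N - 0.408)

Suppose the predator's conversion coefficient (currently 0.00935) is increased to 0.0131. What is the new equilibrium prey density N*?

At the interior fixed point, setting dP/dt = 0 with P > 0 fixes N* = (predator death rate)/(NP coefficient) — independent of the other coefficients.
With the change, N* = 0.408/0.0131 = 31.1; it falls from 43.6.

N* ≈ 31.1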